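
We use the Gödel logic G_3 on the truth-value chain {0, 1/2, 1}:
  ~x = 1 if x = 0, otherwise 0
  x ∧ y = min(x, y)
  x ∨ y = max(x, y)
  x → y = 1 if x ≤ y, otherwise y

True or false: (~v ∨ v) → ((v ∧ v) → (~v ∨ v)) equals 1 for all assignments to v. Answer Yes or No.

Yes

v = 0 ↦ 1
v = 1/2 ↦ 1
v = 1 ↦ 1
Every assignment gives a value ≥ 1.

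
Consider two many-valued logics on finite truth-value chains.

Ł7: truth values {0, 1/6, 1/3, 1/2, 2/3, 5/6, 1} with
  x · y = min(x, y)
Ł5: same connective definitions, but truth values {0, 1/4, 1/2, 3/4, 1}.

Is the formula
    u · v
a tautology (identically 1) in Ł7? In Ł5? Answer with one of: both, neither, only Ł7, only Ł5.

In Ł7: at u = 0, v = 0 the value is 0 — not a tautology.
In Ł5: at u = 0, v = 0 the value is 0 — not a tautology.

neither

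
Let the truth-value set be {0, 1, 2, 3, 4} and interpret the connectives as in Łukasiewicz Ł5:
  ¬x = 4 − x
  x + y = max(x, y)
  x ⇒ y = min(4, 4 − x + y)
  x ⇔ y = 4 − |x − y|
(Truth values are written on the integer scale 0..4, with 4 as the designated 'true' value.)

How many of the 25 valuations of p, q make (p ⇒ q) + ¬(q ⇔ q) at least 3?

value 4: 15 assignments (counts)
value 3: 4 assignments (counts)
value 2: 3 assignments
value 1: 2 assignments
value 0: 1 assignment
So 19 of the 25 assignments meet the threshold.

19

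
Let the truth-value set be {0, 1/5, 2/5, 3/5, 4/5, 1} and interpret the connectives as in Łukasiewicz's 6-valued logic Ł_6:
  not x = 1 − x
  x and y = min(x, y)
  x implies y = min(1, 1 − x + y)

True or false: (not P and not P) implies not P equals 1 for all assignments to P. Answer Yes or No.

P = 0 ↦ 1
P = 1/5 ↦ 1
P = 2/5 ↦ 1
P = 3/5 ↦ 1
P = 4/5 ↦ 1
P = 1 ↦ 1
Every assignment gives a value ≥ 1.

Yes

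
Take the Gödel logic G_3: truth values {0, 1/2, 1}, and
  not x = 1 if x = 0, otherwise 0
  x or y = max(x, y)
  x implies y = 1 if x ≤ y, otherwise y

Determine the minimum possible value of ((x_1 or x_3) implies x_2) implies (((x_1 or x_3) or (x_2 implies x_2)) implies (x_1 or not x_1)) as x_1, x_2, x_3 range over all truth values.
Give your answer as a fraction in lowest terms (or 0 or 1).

Take x_1 = 1/2, x_2 = 1/2, x_3 = 0:
x_1 or x_3 = 1/2 or 0 = 1/2
(x_1 or x_3) implies x_2 = 1/2 implies 1/2 = 1
x_1 or x_3 = 1/2 or 0 = 1/2
x_2 implies x_2 = 1/2 implies 1/2 = 1
(x_1 or x_3) or (x_2 implies x_2) = 1/2 or 1 = 1
not x_1 = not 1/2 = 0
x_1 or not x_1 = 1/2 or 0 = 1/2
((x_1 or x_3) or (x_2 implies x_2)) implies (x_1 or not x_1) = 1 implies 1/2 = 1/2
((x_1 or x_3) implies x_2) implies (((x_1 or x_3) or (x_2 implies x_2)) implies (x_1 or not x_1)) = 1 implies 1/2 = 1/2
No assignment yields a value below 1/2, so this is the minimum.

1/2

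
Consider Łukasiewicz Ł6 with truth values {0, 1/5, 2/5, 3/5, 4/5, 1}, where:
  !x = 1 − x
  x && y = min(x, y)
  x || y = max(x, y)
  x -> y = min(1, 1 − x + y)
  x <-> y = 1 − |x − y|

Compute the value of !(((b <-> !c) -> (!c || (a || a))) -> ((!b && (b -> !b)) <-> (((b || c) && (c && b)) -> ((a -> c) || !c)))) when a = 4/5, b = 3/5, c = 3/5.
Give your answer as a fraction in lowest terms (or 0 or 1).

3/5

!c = !3/5 = 2/5
b <-> !c = 3/5 <-> 2/5 = 4/5
!c = !3/5 = 2/5
a || a = 4/5 || 4/5 = 4/5
!c || (a || a) = 2/5 || 4/5 = 4/5
(b <-> !c) -> (!c || (a || a)) = 4/5 -> 4/5 = 1
!b = !3/5 = 2/5
!b = !3/5 = 2/5
b -> !b = 3/5 -> 2/5 = 4/5
!b && (b -> !b) = 2/5 && 4/5 = 2/5
b || c = 3/5 || 3/5 = 3/5
c && b = 3/5 && 3/5 = 3/5
(b || c) && (c && b) = 3/5 && 3/5 = 3/5
a -> c = 4/5 -> 3/5 = 4/5
!c = !3/5 = 2/5
(a -> c) || !c = 4/5 || 2/5 = 4/5
((b || c) && (c && b)) -> ((a -> c) || !c) = 3/5 -> 4/5 = 1
(!b && (b -> !b)) <-> (((b || c) && (c && b)) -> ((a -> c) || !c)) = 2/5 <-> 1 = 2/5
((b <-> !c) -> (!c || (a || a))) -> ((!b && (b -> !b)) <-> (((b || c) && (c && b)) -> ((a -> c) || !c))) = 1 -> 2/5 = 2/5
!(((b <-> !c) -> (!c || (a || a))) -> ((!b && (b -> !b)) <-> (((b || c) && (c && b)) -> ((a -> c) || !c)))) = !2/5 = 3/5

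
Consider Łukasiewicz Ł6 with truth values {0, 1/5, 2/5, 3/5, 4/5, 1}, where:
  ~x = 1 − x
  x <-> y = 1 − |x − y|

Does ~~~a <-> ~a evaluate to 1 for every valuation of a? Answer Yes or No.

a = 0 ↦ 1
a = 1/5 ↦ 1
a = 2/5 ↦ 1
a = 3/5 ↦ 1
a = 4/5 ↦ 1
a = 1 ↦ 1
Every assignment gives a value ≥ 1.

Yes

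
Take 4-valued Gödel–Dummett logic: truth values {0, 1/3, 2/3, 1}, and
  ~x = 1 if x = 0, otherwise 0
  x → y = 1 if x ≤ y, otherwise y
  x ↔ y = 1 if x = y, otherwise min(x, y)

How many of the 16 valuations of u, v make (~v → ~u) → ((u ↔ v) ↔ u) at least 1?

u = 0, v = 0 ↦ 0  <
u = 0, v = 1/3 ↦ 1  ≥
u = 0, v = 2/3 ↦ 1  ≥
u = 0, v = 1 ↦ 1  ≥
u = 1/3, v = 0 ↦ 1  ≥
u = 1/3, v = 1/3 ↦ 1/3  <
u = 1/3, v = 2/3 ↦ 1  ≥
u = 1/3, v = 1 ↦ 1  ≥
u = 2/3, v = 0 ↦ 1  ≥
u = 2/3, v = 1/3 ↦ 1/3  <
u = 2/3, v = 2/3 ↦ 2/3  <
u = 2/3, v = 1 ↦ 1  ≥
u = 1, v = 0 ↦ 1  ≥
u = 1, v = 1/3 ↦ 1/3  <
u = 1, v = 2/3 ↦ 2/3  <
u = 1, v = 1 ↦ 1  ≥
So 10 of the 16 assignments meet the threshold.

10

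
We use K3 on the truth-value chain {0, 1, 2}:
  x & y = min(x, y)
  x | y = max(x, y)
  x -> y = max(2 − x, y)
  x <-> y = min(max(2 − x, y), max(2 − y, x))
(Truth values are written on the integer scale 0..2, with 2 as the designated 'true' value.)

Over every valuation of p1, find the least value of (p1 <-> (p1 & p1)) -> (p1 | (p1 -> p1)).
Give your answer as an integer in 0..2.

1

Take p1 = 1:
p1 & p1 = 1 & 1 = 1
p1 <-> (p1 & p1) = 1 <-> 1 = 1
p1 -> p1 = 1 -> 1 = 1
p1 | (p1 -> p1) = 1 | 1 = 1
(p1 <-> (p1 & p1)) -> (p1 | (p1 -> p1)) = 1 -> 1 = 1
No assignment yields a value below 1, so this is the minimum.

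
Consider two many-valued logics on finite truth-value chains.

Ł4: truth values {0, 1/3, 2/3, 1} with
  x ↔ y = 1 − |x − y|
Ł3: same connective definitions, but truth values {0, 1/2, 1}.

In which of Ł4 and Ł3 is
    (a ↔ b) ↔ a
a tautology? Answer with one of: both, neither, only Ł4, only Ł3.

neither

In Ł4: at a = 0, b = 0 the value is 0 — not a tautology.
In Ł3: at a = 0, b = 0 the value is 0 — not a tautology.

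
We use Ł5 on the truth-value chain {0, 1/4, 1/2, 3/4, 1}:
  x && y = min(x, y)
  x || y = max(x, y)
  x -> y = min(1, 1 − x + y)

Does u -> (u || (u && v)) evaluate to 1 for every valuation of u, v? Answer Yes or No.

Yes

At u = 0, v = 1/4, for instance:
u && v = 0 && 1/4 = 0
u || (u && v) = 0 || 0 = 0
u -> (u || (u && v)) = 0 -> 0 = 1
and checking the remaining 24 assignments likewise gives ≥ 1 in every case.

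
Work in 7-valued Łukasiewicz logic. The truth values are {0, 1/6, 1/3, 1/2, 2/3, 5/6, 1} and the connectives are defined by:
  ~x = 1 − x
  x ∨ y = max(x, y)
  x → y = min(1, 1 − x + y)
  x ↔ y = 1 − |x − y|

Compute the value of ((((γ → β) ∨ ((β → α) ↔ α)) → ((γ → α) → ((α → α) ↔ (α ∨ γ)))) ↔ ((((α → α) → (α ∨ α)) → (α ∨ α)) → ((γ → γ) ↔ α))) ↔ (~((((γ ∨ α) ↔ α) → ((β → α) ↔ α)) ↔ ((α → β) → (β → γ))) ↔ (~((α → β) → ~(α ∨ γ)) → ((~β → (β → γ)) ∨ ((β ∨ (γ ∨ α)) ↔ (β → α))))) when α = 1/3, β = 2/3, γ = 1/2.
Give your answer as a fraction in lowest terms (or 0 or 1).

γ → β = 1/2 → 2/3 = 1
β → α = 2/3 → 1/3 = 2/3
(β → α) ↔ α = 2/3 ↔ 1/3 = 2/3
(γ → β) ∨ ((β → α) ↔ α) = 1 ∨ 2/3 = 1
γ → α = 1/2 → 1/3 = 5/6
α → α = 1/3 → 1/3 = 1
α ∨ γ = 1/3 ∨ 1/2 = 1/2
(α → α) ↔ (α ∨ γ) = 1 ↔ 1/2 = 1/2
(γ → α) → ((α → α) ↔ (α ∨ γ)) = 5/6 → 1/2 = 2/3
((γ → β) ∨ ((β → α) ↔ α)) → ((γ → α) → ((α → α) ↔ (α ∨ γ))) = 1 → 2/3 = 2/3
α → α = 1/3 → 1/3 = 1
α ∨ α = 1/3 ∨ 1/3 = 1/3
(α → α) → (α ∨ α) = 1 → 1/3 = 1/3
α ∨ α = 1/3 ∨ 1/3 = 1/3
((α → α) → (α ∨ α)) → (α ∨ α) = 1/3 → 1/3 = 1
γ → γ = 1/2 → 1/2 = 1
(γ → γ) ↔ α = 1 ↔ 1/3 = 1/3
(((α → α) → (α ∨ α)) → (α ∨ α)) → ((γ → γ) ↔ α) = 1 → 1/3 = 1/3
(((γ → β) ∨ ((β → α) ↔ α)) → ((γ → α) → ((α → α) ↔ (α ∨ γ)))) ↔ ((((α → α) → (α ∨ α)) → (α ∨ α)) → ((γ → γ) ↔ α)) = 2/3 ↔ 1/3 = 2/3
γ ∨ α = 1/2 ∨ 1/3 = 1/2
(γ ∨ α) ↔ α = 1/2 ↔ 1/3 = 5/6
β → α = 2/3 → 1/3 = 2/3
(β → α) ↔ α = 2/3 ↔ 1/3 = 2/3
((γ ∨ α) ↔ α) → ((β → α) ↔ α) = 5/6 → 2/3 = 5/6
α → β = 1/3 → 2/3 = 1
β → γ = 2/3 → 1/2 = 5/6
(α → β) → (β → γ) = 1 → 5/6 = 5/6
(((γ ∨ α) ↔ α) → ((β → α) ↔ α)) ↔ ((α → β) → (β → γ)) = 5/6 ↔ 5/6 = 1
~((((γ ∨ α) ↔ α) → ((β → α) ↔ α)) ↔ ((α → β) → (β → γ))) = ~1 = 0
α → β = 1/3 → 2/3 = 1
α ∨ γ = 1/3 ∨ 1/2 = 1/2
~(α ∨ γ) = ~1/2 = 1/2
(α → β) → ~(α ∨ γ) = 1 → 1/2 = 1/2
~((α → β) → ~(α ∨ γ)) = ~1/2 = 1/2
~β = ~2/3 = 1/3
β → γ = 2/3 → 1/2 = 5/6
~β → (β → γ) = 1/3 → 5/6 = 1
γ ∨ α = 1/2 ∨ 1/3 = 1/2
β ∨ (γ ∨ α) = 2/3 ∨ 1/2 = 2/3
β → α = 2/3 → 1/3 = 2/3
(β ∨ (γ ∨ α)) ↔ (β → α) = 2/3 ↔ 2/3 = 1
(~β → (β → γ)) ∨ ((β ∨ (γ ∨ α)) ↔ (β → α)) = 1 ∨ 1 = 1
~((α → β) → ~(α ∨ γ)) → ((~β → (β → γ)) ∨ ((β ∨ (γ ∨ α)) ↔ (β → α))) = 1/2 → 1 = 1
~((((γ ∨ α) ↔ α) → ((β → α) ↔ α)) ↔ ((α → β) → (β → γ))) ↔ (~((α → β) → ~(α ∨ γ)) → ((~β → (β → γ)) ∨ ((β ∨ (γ ∨ α)) ↔ (β → α)))) = 0 ↔ 1 = 0
((((γ → β) ∨ ((β → α) ↔ α)) → ((γ → α) → ((α → α) ↔ (α ∨ γ)))) ↔ ((((α → α) → (α ∨ α)) → (α ∨ α)) → ((γ → γ) ↔ α))) ↔ (~((((γ ∨ α) ↔ α) → ((β → α) ↔ α)) ↔ ((α → β) → (β → γ))) ↔ (~((α → β) → ~(α ∨ γ)) → ((~β → (β → γ)) ∨ ((β ∨ (γ ∨ α)) ↔ (β → α))))) = 2/3 ↔ 0 = 1/3

1/3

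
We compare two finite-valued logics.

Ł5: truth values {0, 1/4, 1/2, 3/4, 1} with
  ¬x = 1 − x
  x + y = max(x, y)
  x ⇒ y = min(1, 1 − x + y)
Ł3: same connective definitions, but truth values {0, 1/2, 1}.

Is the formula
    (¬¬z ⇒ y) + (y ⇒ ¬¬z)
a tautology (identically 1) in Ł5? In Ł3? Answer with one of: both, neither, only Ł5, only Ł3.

In Ł5: every assignment gives 1 — tautology.
In Ł3: every assignment gives 1 — tautology.

both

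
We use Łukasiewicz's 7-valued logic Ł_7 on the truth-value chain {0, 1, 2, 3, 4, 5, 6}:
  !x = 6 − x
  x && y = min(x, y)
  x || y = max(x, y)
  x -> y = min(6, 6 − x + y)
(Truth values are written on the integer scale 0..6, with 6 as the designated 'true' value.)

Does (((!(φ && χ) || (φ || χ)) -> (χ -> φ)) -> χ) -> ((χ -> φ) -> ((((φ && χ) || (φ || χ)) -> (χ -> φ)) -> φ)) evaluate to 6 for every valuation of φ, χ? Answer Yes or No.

No

Counterexample: take φ = 0, χ = 1.
φ && χ = 0 && 1 = 0
!(φ && χ) = !0 = 6
φ || χ = 0 || 1 = 1
!(φ && χ) || (φ || χ) = 6 || 1 = 6
χ -> φ = 1 -> 0 = 5
(!(φ && χ) || (φ || χ)) -> (χ -> φ) = 6 -> 5 = 5
((!(φ && χ) || (φ || χ)) -> (χ -> φ)) -> χ = 5 -> 1 = 2
χ -> φ = 1 -> 0 = 5
φ && χ = 0 && 1 = 0
φ || χ = 0 || 1 = 1
(φ && χ) || (φ || χ) = 0 || 1 = 1
χ -> φ = 1 -> 0 = 5
((φ && χ) || (φ || χ)) -> (χ -> φ) = 1 -> 5 = 6
(((φ && χ) || (φ || χ)) -> (χ -> φ)) -> φ = 6 -> 0 = 0
(χ -> φ) -> ((((φ && χ) || (φ || χ)) -> (χ -> φ)) -> φ) = 5 -> 0 = 1
(((!(φ && χ) || (φ || χ)) -> (χ -> φ)) -> χ) -> ((χ -> φ) -> ((((φ && χ) || (φ || χ)) -> (χ -> φ)) -> φ)) = 2 -> 1 = 5
This gives 5 ≠ 6.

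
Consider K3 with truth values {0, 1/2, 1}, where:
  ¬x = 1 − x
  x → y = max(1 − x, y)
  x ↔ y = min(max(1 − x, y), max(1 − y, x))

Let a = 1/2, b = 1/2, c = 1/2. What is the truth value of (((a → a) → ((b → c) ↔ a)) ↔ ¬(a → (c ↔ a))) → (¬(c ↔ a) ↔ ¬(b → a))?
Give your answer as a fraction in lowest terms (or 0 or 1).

a → a = 1/2 → 1/2 = 1/2
b → c = 1/2 → 1/2 = 1/2
(b → c) ↔ a = 1/2 ↔ 1/2 = 1/2
(a → a) → ((b → c) ↔ a) = 1/2 → 1/2 = 1/2
c ↔ a = 1/2 ↔ 1/2 = 1/2
a → (c ↔ a) = 1/2 → 1/2 = 1/2
¬(a → (c ↔ a)) = ¬1/2 = 1/2
((a → a) → ((b → c) ↔ a)) ↔ ¬(a → (c ↔ a)) = 1/2 ↔ 1/2 = 1/2
c ↔ a = 1/2 ↔ 1/2 = 1/2
¬(c ↔ a) = ¬1/2 = 1/2
b → a = 1/2 → 1/2 = 1/2
¬(b → a) = ¬1/2 = 1/2
¬(c ↔ a) ↔ ¬(b → a) = 1/2 ↔ 1/2 = 1/2
(((a → a) → ((b → c) ↔ a)) ↔ ¬(a → (c ↔ a))) → (¬(c ↔ a) ↔ ¬(b → a)) = 1/2 → 1/2 = 1/2

1/2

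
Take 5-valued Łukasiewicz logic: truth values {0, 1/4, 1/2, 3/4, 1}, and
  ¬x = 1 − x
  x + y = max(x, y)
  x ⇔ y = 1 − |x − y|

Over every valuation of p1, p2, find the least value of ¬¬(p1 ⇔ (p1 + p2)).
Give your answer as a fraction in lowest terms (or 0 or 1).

0

Take p1 = 0, p2 = 1:
p1 + p2 = 0 + 1 = 1
p1 ⇔ (p1 + p2) = 0 ⇔ 1 = 0
¬(p1 ⇔ (p1 + p2)) = ¬0 = 1
¬¬(p1 ⇔ (p1 + p2)) = ¬1 = 0
No assignment yields a value below 0, so this is the minimum.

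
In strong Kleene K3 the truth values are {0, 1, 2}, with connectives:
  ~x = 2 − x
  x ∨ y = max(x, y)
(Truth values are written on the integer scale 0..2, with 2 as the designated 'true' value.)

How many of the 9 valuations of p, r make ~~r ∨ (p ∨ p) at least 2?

5

p = 0, r = 0 ↦ 0  <
p = 0, r = 1 ↦ 1  <
p = 0, r = 2 ↦ 2  ≥
p = 1, r = 0 ↦ 1  <
p = 1, r = 1 ↦ 1  <
p = 1, r = 2 ↦ 2  ≥
p = 2, r = 0 ↦ 2  ≥
p = 2, r = 1 ↦ 2  ≥
p = 2, r = 2 ↦ 2  ≥
So 5 of the 9 assignments meet the threshold.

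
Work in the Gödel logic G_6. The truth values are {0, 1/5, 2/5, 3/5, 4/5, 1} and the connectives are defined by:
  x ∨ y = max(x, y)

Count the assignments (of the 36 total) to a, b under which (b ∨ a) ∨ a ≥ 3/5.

27

value 1: 11 assignments (counts)
value 4/5: 9 assignments (counts)
value 3/5: 7 assignments (counts)
value 2/5: 5 assignments
value 1/5: 3 assignments
value 0: 1 assignment
So 27 of the 36 assignments meet the threshold.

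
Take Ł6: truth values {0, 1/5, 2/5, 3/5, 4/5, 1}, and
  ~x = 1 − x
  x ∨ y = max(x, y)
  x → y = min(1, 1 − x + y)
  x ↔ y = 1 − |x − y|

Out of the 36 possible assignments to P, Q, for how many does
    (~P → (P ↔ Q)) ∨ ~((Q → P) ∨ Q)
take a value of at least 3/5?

value 1: 27 assignments (counts)
value 4/5: 3 assignments (counts)
value 3/5: 2 assignments (counts)
value 2/5: 2 assignments
value 1/5: 1 assignment
value 0: 1 assignment
So 32 of the 36 assignments meet the threshold.

32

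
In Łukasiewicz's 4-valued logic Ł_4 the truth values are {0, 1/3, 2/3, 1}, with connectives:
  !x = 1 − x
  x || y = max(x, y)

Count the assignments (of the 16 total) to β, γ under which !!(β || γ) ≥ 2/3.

β = 0, γ = 0 ↦ 0  <
β = 0, γ = 1/3 ↦ 1/3  <
β = 0, γ = 2/3 ↦ 2/3  ≥
β = 0, γ = 1 ↦ 1  ≥
β = 1/3, γ = 0 ↦ 1/3  <
β = 1/3, γ = 1/3 ↦ 1/3  <
β = 1/3, γ = 2/3 ↦ 2/3  ≥
β = 1/3, γ = 1 ↦ 1  ≥
β = 2/3, γ = 0 ↦ 2/3  ≥
β = 2/3, γ = 1/3 ↦ 2/3  ≥
β = 2/3, γ = 2/3 ↦ 2/3  ≥
β = 2/3, γ = 1 ↦ 1  ≥
β = 1, γ = 0 ↦ 1  ≥
β = 1, γ = 1/3 ↦ 1  ≥
β = 1, γ = 2/3 ↦ 1  ≥
β = 1, γ = 1 ↦ 1  ≥
So 12 of the 16 assignments meet the threshold.

12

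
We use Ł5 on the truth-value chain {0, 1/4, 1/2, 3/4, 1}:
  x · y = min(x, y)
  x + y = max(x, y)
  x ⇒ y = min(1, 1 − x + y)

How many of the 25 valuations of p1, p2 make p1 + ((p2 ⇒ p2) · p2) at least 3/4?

16

value 1: 9 assignments (counts)
value 3/4: 7 assignments (counts)
value 1/2: 5 assignments
value 1/4: 3 assignments
value 0: 1 assignment
So 16 of the 25 assignments meet the threshold.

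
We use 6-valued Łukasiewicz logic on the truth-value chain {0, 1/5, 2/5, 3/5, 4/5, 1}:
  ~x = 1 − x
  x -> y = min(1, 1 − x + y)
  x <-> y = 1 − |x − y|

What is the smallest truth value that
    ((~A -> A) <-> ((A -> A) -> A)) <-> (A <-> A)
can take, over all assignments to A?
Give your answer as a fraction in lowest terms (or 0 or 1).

3/5

Take A = 2/5:
~A = ~2/5 = 3/5
~A -> A = 3/5 -> 2/5 = 4/5
A -> A = 2/5 -> 2/5 = 1
(A -> A) -> A = 1 -> 2/5 = 2/5
(~A -> A) <-> ((A -> A) -> A) = 4/5 <-> 2/5 = 3/5
A <-> A = 2/5 <-> 2/5 = 1
((~A -> A) <-> ((A -> A) -> A)) <-> (A <-> A) = 3/5 <-> 1 = 3/5
No assignment yields a value below 3/5, so this is the minimum.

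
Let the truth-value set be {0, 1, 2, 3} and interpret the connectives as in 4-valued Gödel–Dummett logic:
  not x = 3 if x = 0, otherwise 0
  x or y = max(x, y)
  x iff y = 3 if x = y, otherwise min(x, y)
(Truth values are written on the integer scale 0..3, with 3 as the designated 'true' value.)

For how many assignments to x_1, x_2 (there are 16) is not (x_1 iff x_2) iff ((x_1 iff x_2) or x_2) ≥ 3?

x_1 = 0, x_2 = 0 ↦ 0  <
x_1 = 0, x_2 = 1 ↦ 1  <
x_1 = 0, x_2 = 2 ↦ 2  <
x_1 = 0, x_2 = 3 ↦ 3  ≥
x_1 = 1, x_2 = 0 ↦ 0  <
x_1 = 1, x_2 = 1 ↦ 0  <
x_1 = 1, x_2 = 2 ↦ 0  <
x_1 = 1, x_2 = 3 ↦ 0  <
x_1 = 2, x_2 = 0 ↦ 0  <
x_1 = 2, x_2 = 1 ↦ 0  <
x_1 = 2, x_2 = 2 ↦ 0  <
x_1 = 2, x_2 = 3 ↦ 0  <
x_1 = 3, x_2 = 0 ↦ 0  <
x_1 = 3, x_2 = 1 ↦ 0  <
x_1 = 3, x_2 = 2 ↦ 0  <
x_1 = 3, x_2 = 3 ↦ 0  <
So 1 of the 16 assignments meets the threshold.

1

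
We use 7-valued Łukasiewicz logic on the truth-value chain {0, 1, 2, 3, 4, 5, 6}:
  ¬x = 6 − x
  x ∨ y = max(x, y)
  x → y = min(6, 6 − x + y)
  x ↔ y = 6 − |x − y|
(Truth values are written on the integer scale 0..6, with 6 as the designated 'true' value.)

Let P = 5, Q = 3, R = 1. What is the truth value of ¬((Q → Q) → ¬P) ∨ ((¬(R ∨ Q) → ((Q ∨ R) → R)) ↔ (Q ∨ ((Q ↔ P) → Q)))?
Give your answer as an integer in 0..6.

Q → Q = 3 → 3 = 6
¬P = ¬5 = 1
(Q → Q) → ¬P = 6 → 1 = 1
¬((Q → Q) → ¬P) = ¬1 = 5
R ∨ Q = 1 ∨ 3 = 3
¬(R ∨ Q) = ¬3 = 3
Q ∨ R = 3 ∨ 1 = 3
(Q ∨ R) → R = 3 → 1 = 4
¬(R ∨ Q) → ((Q ∨ R) → R) = 3 → 4 = 6
Q ↔ P = 3 ↔ 5 = 4
(Q ↔ P) → Q = 4 → 3 = 5
Q ∨ ((Q ↔ P) → Q) = 3 ∨ 5 = 5
(¬(R ∨ Q) → ((Q ∨ R) → R)) ↔ (Q ∨ ((Q ↔ P) → Q)) = 6 ↔ 5 = 5
¬((Q → Q) → ¬P) ∨ ((¬(R ∨ Q) → ((Q ∨ R) → R)) ↔ (Q ∨ ((Q ↔ P) → Q))) = 5 ∨ 5 = 5

5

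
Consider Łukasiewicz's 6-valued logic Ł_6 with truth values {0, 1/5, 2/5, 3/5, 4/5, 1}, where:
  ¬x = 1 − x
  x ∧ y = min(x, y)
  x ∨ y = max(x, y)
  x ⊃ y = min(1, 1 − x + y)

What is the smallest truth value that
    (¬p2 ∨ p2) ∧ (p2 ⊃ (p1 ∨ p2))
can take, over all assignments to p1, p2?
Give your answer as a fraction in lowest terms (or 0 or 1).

Take p1 = 0, p2 = 2/5:
¬p2 = ¬2/5 = 3/5
¬p2 ∨ p2 = 3/5 ∨ 2/5 = 3/5
p1 ∨ p2 = 0 ∨ 2/5 = 2/5
p2 ⊃ (p1 ∨ p2) = 2/5 ⊃ 2/5 = 1
(¬p2 ∨ p2) ∧ (p2 ⊃ (p1 ∨ p2)) = 3/5 ∧ 1 = 3/5
No assignment yields a value below 3/5, so this is the minimum.

3/5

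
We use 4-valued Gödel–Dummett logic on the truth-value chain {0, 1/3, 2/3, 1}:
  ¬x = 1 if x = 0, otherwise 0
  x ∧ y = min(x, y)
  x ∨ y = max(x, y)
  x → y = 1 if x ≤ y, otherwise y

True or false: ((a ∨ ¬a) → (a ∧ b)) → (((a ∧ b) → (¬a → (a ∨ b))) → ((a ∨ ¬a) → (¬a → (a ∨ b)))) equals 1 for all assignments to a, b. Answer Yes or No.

Yes

a = 0, b = 0 ↦ 1
a = 0, b = 1/3 ↦ 1
a = 0, b = 2/3 ↦ 1
a = 0, b = 1 ↦ 1
a = 1/3, b = 0 ↦ 1
a = 1/3, b = 1/3 ↦ 1
a = 1/3, b = 2/3 ↦ 1
a = 1/3, b = 1 ↦ 1
a = 2/3, b = 0 ↦ 1
a = 2/3, b = 1/3 ↦ 1
a = 2/3, b = 2/3 ↦ 1
a = 2/3, b = 1 ↦ 1
a = 1, b = 0 ↦ 1
a = 1, b = 1/3 ↦ 1
a = 1, b = 2/3 ↦ 1
a = 1, b = 1 ↦ 1
Every assignment gives a value ≥ 1.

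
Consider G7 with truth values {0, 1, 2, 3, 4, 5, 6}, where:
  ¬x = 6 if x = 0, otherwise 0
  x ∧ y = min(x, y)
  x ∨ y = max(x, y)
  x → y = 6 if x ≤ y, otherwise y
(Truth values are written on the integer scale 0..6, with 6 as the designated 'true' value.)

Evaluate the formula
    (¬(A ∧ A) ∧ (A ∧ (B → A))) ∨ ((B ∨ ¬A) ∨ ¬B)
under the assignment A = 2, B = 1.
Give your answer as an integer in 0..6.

A ∧ A = 2 ∧ 2 = 2
¬(A ∧ A) = ¬2 = 0
B → A = 1 → 2 = 6
A ∧ (B → A) = 2 ∧ 6 = 2
¬(A ∧ A) ∧ (A ∧ (B → A)) = 0 ∧ 2 = 0
¬A = ¬2 = 0
B ∨ ¬A = 1 ∨ 0 = 1
¬B = ¬1 = 0
(B ∨ ¬A) ∨ ¬B = 1 ∨ 0 = 1
(¬(A ∧ A) ∧ (A ∧ (B → A))) ∨ ((B ∨ ¬A) ∨ ¬B) = 0 ∨ 1 = 1

1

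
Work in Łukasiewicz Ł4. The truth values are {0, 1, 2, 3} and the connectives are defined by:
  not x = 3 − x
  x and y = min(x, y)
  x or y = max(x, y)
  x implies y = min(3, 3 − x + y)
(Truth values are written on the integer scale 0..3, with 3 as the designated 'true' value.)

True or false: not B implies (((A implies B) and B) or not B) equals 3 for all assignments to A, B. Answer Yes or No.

Yes

A = 0, B = 0 ↦ 3
A = 0, B = 1 ↦ 3
A = 0, B = 2 ↦ 3
A = 0, B = 3 ↦ 3
A = 1, B = 0 ↦ 3
A = 1, B = 1 ↦ 3
A = 1, B = 2 ↦ 3
A = 1, B = 3 ↦ 3
A = 2, B = 0 ↦ 3
A = 2, B = 1 ↦ 3
A = 2, B = 2 ↦ 3
A = 2, B = 3 ↦ 3
A = 3, B = 0 ↦ 3
A = 3, B = 1 ↦ 3
A = 3, B = 2 ↦ 3
A = 3, B = 3 ↦ 3
Every assignment gives a value ≥ 3.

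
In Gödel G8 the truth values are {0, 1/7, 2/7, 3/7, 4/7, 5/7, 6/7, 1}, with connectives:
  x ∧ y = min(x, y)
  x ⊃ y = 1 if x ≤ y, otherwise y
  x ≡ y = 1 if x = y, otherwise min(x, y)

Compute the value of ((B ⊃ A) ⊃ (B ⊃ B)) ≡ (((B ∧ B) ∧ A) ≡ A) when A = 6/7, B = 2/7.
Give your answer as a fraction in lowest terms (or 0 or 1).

B ⊃ A = 2/7 ⊃ 6/7 = 1
B ⊃ B = 2/7 ⊃ 2/7 = 1
(B ⊃ A) ⊃ (B ⊃ B) = 1 ⊃ 1 = 1
B ∧ B = 2/7 ∧ 2/7 = 2/7
(B ∧ B) ∧ A = 2/7 ∧ 6/7 = 2/7
((B ∧ B) ∧ A) ≡ A = 2/7 ≡ 6/7 = 2/7
((B ⊃ A) ⊃ (B ⊃ B)) ≡ (((B ∧ B) ∧ A) ≡ A) = 1 ≡ 2/7 = 2/7

2/7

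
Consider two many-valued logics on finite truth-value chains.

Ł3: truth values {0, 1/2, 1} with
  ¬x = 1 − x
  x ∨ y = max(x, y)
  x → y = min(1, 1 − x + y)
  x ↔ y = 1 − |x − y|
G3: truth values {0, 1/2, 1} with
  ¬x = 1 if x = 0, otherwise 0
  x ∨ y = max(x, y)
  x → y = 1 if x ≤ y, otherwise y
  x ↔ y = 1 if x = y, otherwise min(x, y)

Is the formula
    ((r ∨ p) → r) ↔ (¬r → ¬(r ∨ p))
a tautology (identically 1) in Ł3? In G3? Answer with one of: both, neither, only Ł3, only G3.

only Ł3

In Ł3: every assignment gives 1 — tautology.
In G3: at p = 1, r = 1/2 the value is 1/2 — not a tautology.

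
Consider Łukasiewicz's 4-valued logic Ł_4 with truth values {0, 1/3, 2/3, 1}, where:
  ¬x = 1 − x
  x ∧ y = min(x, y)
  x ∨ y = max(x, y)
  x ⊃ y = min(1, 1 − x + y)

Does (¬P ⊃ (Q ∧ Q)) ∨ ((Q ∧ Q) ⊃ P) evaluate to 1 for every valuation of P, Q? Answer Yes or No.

No

Counterexample: take P = 0, Q = 1/3.
¬P = ¬0 = 1
Q ∧ Q = 1/3 ∧ 1/3 = 1/3
¬P ⊃ (Q ∧ Q) = 1 ⊃ 1/3 = 1/3
Q ∧ Q = 1/3 ∧ 1/3 = 1/3
(Q ∧ Q) ⊃ P = 1/3 ⊃ 0 = 2/3
(¬P ⊃ (Q ∧ Q)) ∨ ((Q ∧ Q) ⊃ P) = 1/3 ∨ 2/3 = 2/3
This gives 2/3 ≠ 1.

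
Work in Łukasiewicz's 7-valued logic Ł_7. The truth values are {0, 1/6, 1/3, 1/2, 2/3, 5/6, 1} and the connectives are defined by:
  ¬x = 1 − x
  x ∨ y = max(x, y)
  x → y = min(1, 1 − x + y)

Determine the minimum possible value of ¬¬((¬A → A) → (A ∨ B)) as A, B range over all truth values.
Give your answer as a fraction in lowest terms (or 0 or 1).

Take A = 1/2, B = 0:
¬A = ¬1/2 = 1/2
¬A → A = 1/2 → 1/2 = 1
A ∨ B = 1/2 ∨ 0 = 1/2
(¬A → A) → (A ∨ B) = 1 → 1/2 = 1/2
¬((¬A → A) → (A ∨ B)) = ¬1/2 = 1/2
¬¬((¬A → A) → (A ∨ B)) = ¬1/2 = 1/2
No assignment yields a value below 1/2, so this is the minimum.

1/2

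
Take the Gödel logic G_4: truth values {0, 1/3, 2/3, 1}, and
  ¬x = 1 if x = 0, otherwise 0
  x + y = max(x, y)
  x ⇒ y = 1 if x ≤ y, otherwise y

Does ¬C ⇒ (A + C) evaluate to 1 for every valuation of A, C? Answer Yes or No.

Counterexample: take A = 0, C = 0.
¬C = ¬0 = 1
A + C = 0 + 0 = 0
¬C ⇒ (A + C) = 1 ⇒ 0 = 0
This gives 0 ≠ 1.

No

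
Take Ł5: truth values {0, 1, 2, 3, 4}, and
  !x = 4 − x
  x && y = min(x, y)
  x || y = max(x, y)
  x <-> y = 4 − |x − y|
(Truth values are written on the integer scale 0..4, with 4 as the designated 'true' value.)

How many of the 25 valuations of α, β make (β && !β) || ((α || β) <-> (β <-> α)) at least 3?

value 4: 5 assignments (counts)
value 3: 7 assignments (counts)
value 2: 7 assignments
value 1: 3 assignments
value 0: 3 assignments
So 12 of the 25 assignments meet the threshold.

12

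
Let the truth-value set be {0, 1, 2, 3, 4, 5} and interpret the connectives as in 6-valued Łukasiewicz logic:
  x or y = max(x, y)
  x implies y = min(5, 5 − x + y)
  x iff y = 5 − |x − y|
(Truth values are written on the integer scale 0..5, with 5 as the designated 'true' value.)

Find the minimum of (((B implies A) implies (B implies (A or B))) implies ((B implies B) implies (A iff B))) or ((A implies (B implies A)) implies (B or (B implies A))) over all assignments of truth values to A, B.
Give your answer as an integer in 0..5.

Take A = 0, B = 2:
B implies A = 2 implies 0 = 3
A or B = 0 or 2 = 2
B implies (A or B) = 2 implies 2 = 5
(B implies A) implies (B implies (A or B)) = 3 implies 5 = 5
B implies B = 2 implies 2 = 5
A iff B = 0 iff 2 = 3
(B implies B) implies (A iff B) = 5 implies 3 = 3
((B implies A) implies (B implies (A or B))) implies ((B implies B) implies (A iff B)) = 5 implies 3 = 3
B implies A = 2 implies 0 = 3
A implies (B implies A) = 0 implies 3 = 5
B implies A = 2 implies 0 = 3
B or (B implies A) = 2 or 3 = 3
(A implies (B implies A)) implies (B or (B implies A)) = 5 implies 3 = 3
(((B implies A) implies (B implies (A or B))) implies ((B implies B) implies (A iff B))) or ((A implies (B implies A)) implies (B or (B implies A))) = 3 or 3 = 3
No assignment yields a value below 3, so this is the minimum.

3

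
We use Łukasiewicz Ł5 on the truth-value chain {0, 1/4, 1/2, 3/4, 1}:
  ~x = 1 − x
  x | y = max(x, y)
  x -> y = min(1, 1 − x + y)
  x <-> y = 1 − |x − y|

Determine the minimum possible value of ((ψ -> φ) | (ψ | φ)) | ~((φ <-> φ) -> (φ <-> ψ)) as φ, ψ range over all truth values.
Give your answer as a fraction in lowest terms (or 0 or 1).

1/2

Take φ = 0, ψ = 1/2:
ψ -> φ = 1/2 -> 0 = 1/2
ψ | φ = 1/2 | 0 = 1/2
(ψ -> φ) | (ψ | φ) = 1/2 | 1/2 = 1/2
φ <-> φ = 0 <-> 0 = 1
φ <-> ψ = 0 <-> 1/2 = 1/2
(φ <-> φ) -> (φ <-> ψ) = 1 -> 1/2 = 1/2
~((φ <-> φ) -> (φ <-> ψ)) = ~1/2 = 1/2
((ψ -> φ) | (ψ | φ)) | ~((φ <-> φ) -> (φ <-> ψ)) = 1/2 | 1/2 = 1/2
No assignment yields a value below 1/2, so this is the minimum.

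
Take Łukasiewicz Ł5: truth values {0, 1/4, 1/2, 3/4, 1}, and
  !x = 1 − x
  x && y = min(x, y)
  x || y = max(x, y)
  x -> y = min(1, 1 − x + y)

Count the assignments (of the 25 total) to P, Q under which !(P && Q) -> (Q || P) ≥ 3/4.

value 1: 15 assignments (counts)
value 3/4: 4 assignments (counts)
value 1/2: 3 assignments
value 1/4: 2 assignments
value 0: 1 assignment
So 19 of the 25 assignments meet the threshold.

19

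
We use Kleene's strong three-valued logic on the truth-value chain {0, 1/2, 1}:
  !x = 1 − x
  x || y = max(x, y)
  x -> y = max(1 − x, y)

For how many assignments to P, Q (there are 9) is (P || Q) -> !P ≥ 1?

3

P = 0, Q = 0 ↦ 1  ≥
P = 0, Q = 1/2 ↦ 1  ≥
P = 0, Q = 1 ↦ 1  ≥
P = 1/2, Q = 0 ↦ 1/2  <
P = 1/2, Q = 1/2 ↦ 1/2  <
P = 1/2, Q = 1 ↦ 1/2  <
P = 1, Q = 0 ↦ 0  <
P = 1, Q = 1/2 ↦ 0  <
P = 1, Q = 1 ↦ 0  <
So 3 of the 9 assignments meet the threshold.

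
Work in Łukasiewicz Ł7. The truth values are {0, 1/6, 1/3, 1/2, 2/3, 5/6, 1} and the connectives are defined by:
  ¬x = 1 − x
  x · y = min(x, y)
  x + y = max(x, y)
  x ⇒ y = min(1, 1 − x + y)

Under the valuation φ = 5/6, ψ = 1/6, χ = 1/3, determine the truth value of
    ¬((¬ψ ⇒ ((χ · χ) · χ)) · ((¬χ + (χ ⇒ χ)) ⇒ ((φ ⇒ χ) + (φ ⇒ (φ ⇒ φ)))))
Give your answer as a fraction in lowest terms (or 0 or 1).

1/2

¬ψ = ¬1/6 = 5/6
χ · χ = 1/3 · 1/3 = 1/3
(χ · χ) · χ = 1/3 · 1/3 = 1/3
¬ψ ⇒ ((χ · χ) · χ) = 5/6 ⇒ 1/3 = 1/2
¬χ = ¬1/3 = 2/3
χ ⇒ χ = 1/3 ⇒ 1/3 = 1
¬χ + (χ ⇒ χ) = 2/3 + 1 = 1
φ ⇒ χ = 5/6 ⇒ 1/3 = 1/2
φ ⇒ φ = 5/6 ⇒ 5/6 = 1
φ ⇒ (φ ⇒ φ) = 5/6 ⇒ 1 = 1
(φ ⇒ χ) + (φ ⇒ (φ ⇒ φ)) = 1/2 + 1 = 1
(¬χ + (χ ⇒ χ)) ⇒ ((φ ⇒ χ) + (φ ⇒ (φ ⇒ φ))) = 1 ⇒ 1 = 1
(¬ψ ⇒ ((χ · χ) · χ)) · ((¬χ + (χ ⇒ χ)) ⇒ ((φ ⇒ χ) + (φ ⇒ (φ ⇒ φ)))) = 1/2 · 1 = 1/2
¬((¬ψ ⇒ ((χ · χ) · χ)) · ((¬χ + (χ ⇒ χ)) ⇒ ((φ ⇒ χ) + (φ ⇒ (φ ⇒ φ))))) = ¬1/2 = 1/2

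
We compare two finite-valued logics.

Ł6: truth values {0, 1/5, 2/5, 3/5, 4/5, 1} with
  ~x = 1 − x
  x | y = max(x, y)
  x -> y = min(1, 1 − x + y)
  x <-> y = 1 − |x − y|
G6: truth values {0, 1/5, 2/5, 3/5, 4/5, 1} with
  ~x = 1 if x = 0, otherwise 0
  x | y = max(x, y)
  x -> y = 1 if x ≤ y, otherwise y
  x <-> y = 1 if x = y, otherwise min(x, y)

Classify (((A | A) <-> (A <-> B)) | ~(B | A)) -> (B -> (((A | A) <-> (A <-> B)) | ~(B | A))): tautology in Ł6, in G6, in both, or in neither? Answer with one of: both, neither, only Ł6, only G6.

In Ł6: every assignment gives 1 — tautology.
In G6: every assignment gives 1 — tautology.

both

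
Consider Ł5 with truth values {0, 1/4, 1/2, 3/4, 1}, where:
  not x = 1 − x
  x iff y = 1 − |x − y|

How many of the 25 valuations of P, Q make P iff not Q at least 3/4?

value 1: 5 assignments (counts)
value 3/4: 8 assignments (counts)
value 1/2: 6 assignments
value 1/4: 4 assignments
value 0: 2 assignments
So 13 of the 25 assignments meet the threshold.

13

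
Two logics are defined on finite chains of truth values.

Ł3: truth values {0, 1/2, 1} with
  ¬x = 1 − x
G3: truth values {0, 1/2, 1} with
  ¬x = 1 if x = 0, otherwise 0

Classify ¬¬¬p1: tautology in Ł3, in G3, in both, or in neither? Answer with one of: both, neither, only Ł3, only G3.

In Ł3: at p1 = 1/2 the value is 1/2 — not a tautology.
In G3: at p1 = 1/2 the value is 0 — not a tautology.

neither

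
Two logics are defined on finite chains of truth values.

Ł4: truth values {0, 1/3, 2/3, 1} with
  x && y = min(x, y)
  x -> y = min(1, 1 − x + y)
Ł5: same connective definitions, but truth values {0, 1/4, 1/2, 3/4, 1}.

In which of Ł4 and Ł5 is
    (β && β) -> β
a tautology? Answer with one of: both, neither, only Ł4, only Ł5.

In Ł4: every assignment gives 1 — tautology.
In Ł5: every assignment gives 1 — tautology.

both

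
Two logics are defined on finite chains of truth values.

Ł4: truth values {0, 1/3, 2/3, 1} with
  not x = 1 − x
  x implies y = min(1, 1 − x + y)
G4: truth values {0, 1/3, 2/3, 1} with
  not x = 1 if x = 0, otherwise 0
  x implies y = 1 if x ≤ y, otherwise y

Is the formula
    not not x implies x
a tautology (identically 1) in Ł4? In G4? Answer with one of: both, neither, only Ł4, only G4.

In Ł4: every assignment gives 1 — tautology.
In G4: at x = 1/3 the value is 1/3 — not a tautology.

only Ł4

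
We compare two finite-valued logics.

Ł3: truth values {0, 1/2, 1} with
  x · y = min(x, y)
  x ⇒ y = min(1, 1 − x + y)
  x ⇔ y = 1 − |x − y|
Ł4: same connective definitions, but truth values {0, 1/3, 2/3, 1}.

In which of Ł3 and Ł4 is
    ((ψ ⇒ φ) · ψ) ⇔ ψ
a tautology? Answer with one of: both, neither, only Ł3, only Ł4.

In Ł3: at φ = 0, ψ = 1 the value is 0 — not a tautology.
In Ł4: at φ = 0, ψ = 2/3 the value is 2/3 — not a tautology.

neither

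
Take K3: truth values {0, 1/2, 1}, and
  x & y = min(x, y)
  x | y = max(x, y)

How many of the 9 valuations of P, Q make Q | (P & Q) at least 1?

P = 0, Q = 0 ↦ 0  <
P = 0, Q = 1/2 ↦ 1/2  <
P = 0, Q = 1 ↦ 1  ≥
P = 1/2, Q = 0 ↦ 0  <
P = 1/2, Q = 1/2 ↦ 1/2  <
P = 1/2, Q = 1 ↦ 1  ≥
P = 1, Q = 0 ↦ 0  <
P = 1, Q = 1/2 ↦ 1/2  <
P = 1, Q = 1 ↦ 1  ≥
So 3 of the 9 assignments meet the threshold.

3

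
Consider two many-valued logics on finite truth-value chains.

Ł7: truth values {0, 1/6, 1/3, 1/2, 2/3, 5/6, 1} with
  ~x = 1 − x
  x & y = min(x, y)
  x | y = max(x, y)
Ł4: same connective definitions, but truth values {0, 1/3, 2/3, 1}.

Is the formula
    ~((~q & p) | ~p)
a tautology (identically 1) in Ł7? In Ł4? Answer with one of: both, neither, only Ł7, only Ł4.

neither

In Ł7: at p = 0, q = 0 the value is 0 — not a tautology.
In Ł4: at p = 0, q = 0 the value is 0 — not a tautology.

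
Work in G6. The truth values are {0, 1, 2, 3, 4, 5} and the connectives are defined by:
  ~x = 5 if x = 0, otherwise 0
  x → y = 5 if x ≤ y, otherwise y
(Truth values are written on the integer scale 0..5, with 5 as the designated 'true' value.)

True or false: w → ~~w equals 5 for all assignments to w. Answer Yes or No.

Yes

w = 0 ↦ 5
w = 1 ↦ 5
w = 2 ↦ 5
w = 3 ↦ 5
w = 4 ↦ 5
w = 5 ↦ 5
Every assignment gives a value ≥ 5.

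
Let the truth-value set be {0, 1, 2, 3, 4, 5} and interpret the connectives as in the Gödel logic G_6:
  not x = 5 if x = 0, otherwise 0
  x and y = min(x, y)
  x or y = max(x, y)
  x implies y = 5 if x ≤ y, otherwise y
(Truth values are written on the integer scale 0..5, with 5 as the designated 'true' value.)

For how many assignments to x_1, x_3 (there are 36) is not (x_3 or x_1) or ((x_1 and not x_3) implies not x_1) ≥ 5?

value 5: 31 assignments (counts)
value 0: 5 assignments
So 31 of the 36 assignments meet the threshold.

31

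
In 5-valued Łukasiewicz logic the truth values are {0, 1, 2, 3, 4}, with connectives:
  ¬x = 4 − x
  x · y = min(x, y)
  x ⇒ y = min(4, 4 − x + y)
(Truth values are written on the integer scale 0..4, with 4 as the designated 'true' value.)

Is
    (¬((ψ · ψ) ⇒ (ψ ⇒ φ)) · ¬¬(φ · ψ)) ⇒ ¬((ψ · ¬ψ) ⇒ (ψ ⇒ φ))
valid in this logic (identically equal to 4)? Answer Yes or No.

No

Counterexample: take φ = 1, ψ = 3.
ψ · ψ = 3 · 3 = 3
ψ ⇒ φ = 3 ⇒ 1 = 2
(ψ · ψ) ⇒ (ψ ⇒ φ) = 3 ⇒ 2 = 3
¬((ψ · ψ) ⇒ (ψ ⇒ φ)) = ¬3 = 1
φ · ψ = 1 · 3 = 1
¬(φ · ψ) = ¬1 = 3
¬¬(φ · ψ) = ¬3 = 1
¬((ψ · ψ) ⇒ (ψ ⇒ φ)) · ¬¬(φ · ψ) = 1 · 1 = 1
¬ψ = ¬3 = 1
ψ · ¬ψ = 3 · 1 = 1
ψ ⇒ φ = 3 ⇒ 1 = 2
(ψ · ¬ψ) ⇒ (ψ ⇒ φ) = 1 ⇒ 2 = 4
¬((ψ · ¬ψ) ⇒ (ψ ⇒ φ)) = ¬4 = 0
(¬((ψ · ψ) ⇒ (ψ ⇒ φ)) · ¬¬(φ · ψ)) ⇒ ¬((ψ · ¬ψ) ⇒ (ψ ⇒ φ)) = 1 ⇒ 0 = 3
This gives 3 ≠ 4.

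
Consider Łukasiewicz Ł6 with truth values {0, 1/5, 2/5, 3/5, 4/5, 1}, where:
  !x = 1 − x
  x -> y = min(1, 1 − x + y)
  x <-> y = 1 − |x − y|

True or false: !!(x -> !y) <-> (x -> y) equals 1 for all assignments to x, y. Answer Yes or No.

Counterexample: take x = 1/5, y = 0.
!y = !0 = 1
x -> !y = 1/5 -> 1 = 1
!(x -> !y) = !1 = 0
!!(x -> !y) = !0 = 1
x -> y = 1/5 -> 0 = 4/5
!!(x -> !y) <-> (x -> y) = 1 <-> 4/5 = 4/5
This gives 4/5 ≠ 1.

No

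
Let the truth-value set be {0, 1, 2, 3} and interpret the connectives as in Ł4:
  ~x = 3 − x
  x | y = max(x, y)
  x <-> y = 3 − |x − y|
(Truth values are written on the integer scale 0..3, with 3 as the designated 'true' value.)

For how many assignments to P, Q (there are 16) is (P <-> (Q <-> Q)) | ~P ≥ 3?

8

P = 0, Q = 0 ↦ 3  ≥
P = 0, Q = 1 ↦ 3  ≥
P = 0, Q = 2 ↦ 3  ≥
P = 0, Q = 3 ↦ 3  ≥
P = 1, Q = 0 ↦ 2  <
P = 1, Q = 1 ↦ 2  <
P = 1, Q = 2 ↦ 2  <
P = 1, Q = 3 ↦ 2  <
P = 2, Q = 0 ↦ 2  <
P = 2, Q = 1 ↦ 2  <
P = 2, Q = 2 ↦ 2  <
P = 2, Q = 3 ↦ 2  <
P = 3, Q = 0 ↦ 3  ≥
P = 3, Q = 1 ↦ 3  ≥
P = 3, Q = 2 ↦ 3  ≥
P = 3, Q = 3 ↦ 3  ≥
So 8 of the 16 assignments meet the threshold.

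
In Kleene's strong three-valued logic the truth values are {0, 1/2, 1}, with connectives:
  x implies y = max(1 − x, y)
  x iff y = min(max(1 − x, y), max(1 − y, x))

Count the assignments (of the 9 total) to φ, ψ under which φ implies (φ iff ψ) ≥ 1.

4

φ = 0, ψ = 0 ↦ 1  ≥
φ = 0, ψ = 1/2 ↦ 1  ≥
φ = 0, ψ = 1 ↦ 1  ≥
φ = 1/2, ψ = 0 ↦ 1/2  <
φ = 1/2, ψ = 1/2 ↦ 1/2  <
φ = 1/2, ψ = 1 ↦ 1/2  <
φ = 1, ψ = 0 ↦ 0  <
φ = 1, ψ = 1/2 ↦ 1/2  <
φ = 1, ψ = 1 ↦ 1  ≥
So 4 of the 9 assignments meet the threshold.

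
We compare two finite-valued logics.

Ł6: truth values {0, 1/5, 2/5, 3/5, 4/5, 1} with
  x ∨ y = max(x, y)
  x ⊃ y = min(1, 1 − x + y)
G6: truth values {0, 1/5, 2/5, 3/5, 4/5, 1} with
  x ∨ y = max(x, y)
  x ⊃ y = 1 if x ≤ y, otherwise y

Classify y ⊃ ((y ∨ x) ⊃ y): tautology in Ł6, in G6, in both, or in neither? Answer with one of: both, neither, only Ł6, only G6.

In Ł6: every assignment gives 1 — tautology.
In G6: every assignment gives 1 — tautology.

both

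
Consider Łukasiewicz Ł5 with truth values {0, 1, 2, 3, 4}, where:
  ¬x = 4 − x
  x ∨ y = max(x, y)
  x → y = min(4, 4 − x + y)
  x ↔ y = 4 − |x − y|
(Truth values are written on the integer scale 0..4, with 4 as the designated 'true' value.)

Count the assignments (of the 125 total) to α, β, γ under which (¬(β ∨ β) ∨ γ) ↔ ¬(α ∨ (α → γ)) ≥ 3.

value 4: 9 assignments (counts)
value 3: 19 assignments (counts)
value 2: 24 assignments
value 1: 34 assignments
value 0: 39 assignments
So 28 of the 125 assignments meet the threshold.

28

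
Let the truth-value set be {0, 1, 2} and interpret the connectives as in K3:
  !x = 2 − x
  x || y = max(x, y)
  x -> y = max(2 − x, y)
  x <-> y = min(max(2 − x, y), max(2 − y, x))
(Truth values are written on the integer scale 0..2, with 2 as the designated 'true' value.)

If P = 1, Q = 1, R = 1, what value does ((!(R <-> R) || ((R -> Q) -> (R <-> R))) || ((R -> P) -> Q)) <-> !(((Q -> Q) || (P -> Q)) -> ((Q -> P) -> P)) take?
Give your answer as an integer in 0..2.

R <-> R = 1 <-> 1 = 1
!(R <-> R) = !1 = 1
R -> Q = 1 -> 1 = 1
R <-> R = 1 <-> 1 = 1
(R -> Q) -> (R <-> R) = 1 -> 1 = 1
!(R <-> R) || ((R -> Q) -> (R <-> R)) = 1 || 1 = 1
R -> P = 1 -> 1 = 1
(R -> P) -> Q = 1 -> 1 = 1
(!(R <-> R) || ((R -> Q) -> (R <-> R))) || ((R -> P) -> Q) = 1 || 1 = 1
Q -> Q = 1 -> 1 = 1
P -> Q = 1 -> 1 = 1
(Q -> Q) || (P -> Q) = 1 || 1 = 1
Q -> P = 1 -> 1 = 1
(Q -> P) -> P = 1 -> 1 = 1
((Q -> Q) || (P -> Q)) -> ((Q -> P) -> P) = 1 -> 1 = 1
!(((Q -> Q) || (P -> Q)) -> ((Q -> P) -> P)) = !1 = 1
((!(R <-> R) || ((R -> Q) -> (R <-> R))) || ((R -> P) -> Q)) <-> !(((Q -> Q) || (P -> Q)) -> ((Q -> P) -> P)) = 1 <-> 1 = 1

1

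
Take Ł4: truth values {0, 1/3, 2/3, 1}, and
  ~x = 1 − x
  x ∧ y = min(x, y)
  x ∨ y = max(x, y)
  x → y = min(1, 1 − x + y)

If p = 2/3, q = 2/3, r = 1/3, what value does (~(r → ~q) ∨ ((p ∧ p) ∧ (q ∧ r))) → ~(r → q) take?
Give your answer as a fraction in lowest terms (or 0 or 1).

2/3

~q = ~2/3 = 1/3
r → ~q = 1/3 → 1/3 = 1
~(r → ~q) = ~1 = 0
p ∧ p = 2/3 ∧ 2/3 = 2/3
q ∧ r = 2/3 ∧ 1/3 = 1/3
(p ∧ p) ∧ (q ∧ r) = 2/3 ∧ 1/3 = 1/3
~(r → ~q) ∨ ((p ∧ p) ∧ (q ∧ r)) = 0 ∨ 1/3 = 1/3
r → q = 1/3 → 2/3 = 1
~(r → q) = ~1 = 0
(~(r → ~q) ∨ ((p ∧ p) ∧ (q ∧ r))) → ~(r → q) = 1/3 → 0 = 2/3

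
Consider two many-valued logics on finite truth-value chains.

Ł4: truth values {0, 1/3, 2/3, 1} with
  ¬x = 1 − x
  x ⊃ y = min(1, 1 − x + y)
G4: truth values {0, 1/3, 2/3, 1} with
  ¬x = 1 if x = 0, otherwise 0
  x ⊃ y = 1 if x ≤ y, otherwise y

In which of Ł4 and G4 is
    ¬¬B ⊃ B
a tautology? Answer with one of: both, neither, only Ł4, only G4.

In Ł4: every assignment gives 1 — tautology.
In G4: at B = 1/3 the value is 1/3 — not a tautology.

only Ł4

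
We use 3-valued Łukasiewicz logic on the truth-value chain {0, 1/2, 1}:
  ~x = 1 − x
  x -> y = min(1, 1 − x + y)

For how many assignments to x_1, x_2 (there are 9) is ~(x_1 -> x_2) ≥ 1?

1

x_1 = 0, x_2 = 0 ↦ 0  <
x_1 = 0, x_2 = 1/2 ↦ 0  <
x_1 = 0, x_2 = 1 ↦ 0  <
x_1 = 1/2, x_2 = 0 ↦ 1/2  <
x_1 = 1/2, x_2 = 1/2 ↦ 0  <
x_1 = 1/2, x_2 = 1 ↦ 0  <
x_1 = 1, x_2 = 0 ↦ 1  ≥
x_1 = 1, x_2 = 1/2 ↦ 1/2  <
x_1 = 1, x_2 = 1 ↦ 0  <
So 1 of the 9 assignments meets the threshold.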